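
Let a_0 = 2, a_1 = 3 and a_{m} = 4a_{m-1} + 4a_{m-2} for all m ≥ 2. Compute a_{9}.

The ordinary generating function has denominator 1 - 4z - 4z^2.
Iterating the recurrence: a_0,…,a_{9} = 2, 3, 20, 92, 448, 2160, 10432, 50368, 243200, 1174272.

1174272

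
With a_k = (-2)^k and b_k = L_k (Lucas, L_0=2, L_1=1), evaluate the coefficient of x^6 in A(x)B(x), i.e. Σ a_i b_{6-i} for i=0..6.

136

The convolution is the t^6 coefficient of A(t)B(t).
Σ = 1·18 − 2·11 + 4·7 − 8·4 + 16·3 − 32·1 + 64·2 = 136.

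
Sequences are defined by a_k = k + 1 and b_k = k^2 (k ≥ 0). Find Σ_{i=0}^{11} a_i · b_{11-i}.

Write out a_i and b_{11-i} for i = 0,…,11 and sum the products.
Σ = 1·121 + 2·100 + 3·81 + 4·64 + 5·49 + 6·36 + 7·25 + 8·16 + 9·9 + 10·4 + 11·1 + 12·0 = 1716.

1716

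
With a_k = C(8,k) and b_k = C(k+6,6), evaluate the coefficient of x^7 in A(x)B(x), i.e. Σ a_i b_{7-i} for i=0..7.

This is [x^7] in the product of the two ordinary generating functions.
Σ = 1·1716 + 8·924 + 28·462 + 56·210 + 70·84 + 56·28 + 28·7 + 8·1 = 41456.

41456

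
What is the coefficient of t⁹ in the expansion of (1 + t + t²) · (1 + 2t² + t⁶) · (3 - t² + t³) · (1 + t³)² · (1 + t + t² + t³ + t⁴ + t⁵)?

85

(1 + t + t²) has coefficients 1,1,1 for degrees 0…2.
(1 + 2t² + t⁶) has coefficients 1,0,2,0,0,0,1,0,0,0 for degrees 0…9.
Multiplying by (3 - t² + t³) gives running coefficients 3,0,5,1,-2,2,3,0,-1,1 for degrees 0…9.
Multiplying by (1 + t³)² gives running coefficients 3,0,5,7,-2,12,8,-4,8,8 for degrees 0…9.
Finally multiplying by (1 + t + t² + t³ + t⁴ + t⁵), the product of all factors after the first has coefficients 3,3,8,15,13,25,30,26,29,30 for degrees 0…9.
[t⁹] = 1·30 + 1·29 + 1·26 = 85.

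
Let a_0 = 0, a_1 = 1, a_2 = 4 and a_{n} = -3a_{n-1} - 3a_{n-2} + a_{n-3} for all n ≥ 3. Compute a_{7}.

The ordinary generating function has denominator 1 + 3t + 3t^2 - t^3.
Iterating the recurrence: a_0,…,a_{7} = 0, 1, 4, -15, 34, -53, 42, 67.

67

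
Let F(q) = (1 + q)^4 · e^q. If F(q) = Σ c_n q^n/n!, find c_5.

The EGF product rule gives c_5 = Σ_{k_1+k_2=5} C(5; k_1,k_2) · ∏ g_i(k_i), where (1+q)^4 gives the falling factorial (4)_k; e^q gives (1)^k.
g_1(k) for k = 0…5: 1, 4, 12, 24, 24, 0.
g_2(k) for k = 0…5: 1, 1, 1, 1, 1, 1.
c_5 = Σ_k C(5,k)·g_1(k)·g_2(5−k) = 1·1·1 + 5·4·1 + 10·12·1 + 10·24·1 + 5·24·1 = 1 + 20 + 120 + 240 + 120 = 501.

501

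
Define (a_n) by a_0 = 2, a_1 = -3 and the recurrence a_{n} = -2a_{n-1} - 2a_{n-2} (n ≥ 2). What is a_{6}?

-8

The ordinary generating function has denominator 1 + 2q + 2q^2.
Iterating the recurrence: a_0,…,a_{6} = 2, -3, 2, 2, -8, 12, -8.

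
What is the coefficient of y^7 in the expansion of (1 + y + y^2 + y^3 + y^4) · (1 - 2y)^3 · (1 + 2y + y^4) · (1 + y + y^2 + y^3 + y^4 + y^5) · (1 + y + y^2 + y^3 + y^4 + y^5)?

14

(1 + y + y^2 + y^3 + y^4) has coefficients 1,1,1,1,1 for degrees 0…4.
(1 - 2y)^3 has coefficients 1,-6,12,-8,0,0,0,0 for degrees 0…7.
Multiplying by (1 + 2y + y^4) gives running coefficients 1,-4,0,16,-15,-6,12,-8 for degrees 0…7.
Multiplying by (1 + y + y^2 + y^3 + y^4 + y^5) gives running coefficients 1,-3,-3,13,-2,-8,3,-1 for degrees 0…7.
Finally multiplying by (1 + y + y^2 + y^3 + y^4 + y^5), the product of all factors after the first has coefficients 1,-2,-5,8,6,-2,0,2 for degrees 0…7.
[y^7] = 1·2 + 1·0 + 1·(-2) + 1·6 + 1·8 = 14.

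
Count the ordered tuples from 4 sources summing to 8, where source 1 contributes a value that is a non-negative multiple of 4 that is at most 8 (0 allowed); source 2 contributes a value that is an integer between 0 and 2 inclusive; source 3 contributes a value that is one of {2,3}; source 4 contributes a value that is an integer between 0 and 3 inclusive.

The generating function for the choices is (1 + x⁴ + x⁸)·(1 + x + x²)·(x² + x³)·(1 + x + x² + x³); the count is [x⁸].
(1 + x⁴ + x⁸) has coefficients 1,0,0,0,1,0,0,0,1 for degrees 0…8.
(1 + x + x²) has coefficients 1,1,1,0,0,0,0,0,0 for degrees 0…8.
Multiplying by (x² + x³) gives running coefficients 0,0,1,2,2,1,0,0,0 for degrees 0…8.
Finally multiplying by (1 + x + x² + x³), the product of all factors after the first has coefficients 0,0,1,3,5,6,5,3,1 for degrees 0…8.
[x⁸] = 1·1 + 1·5 + 1·0 = 6.

6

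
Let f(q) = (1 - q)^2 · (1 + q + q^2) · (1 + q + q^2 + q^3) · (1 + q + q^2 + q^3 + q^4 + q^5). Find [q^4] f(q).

-1

(1 - q)^2 has coefficients 1,-2,1 for degrees 0…2.
(1 + q + q^2) has coefficients 1,1,1,0,0 for degrees 0…4.
Multiplying by (1 + q + q^2 + q^3) gives running coefficients 1,2,3,3,2 for degrees 0…4.
Finally multiplying by (1 + q + q^2 + q^3 + q^4 + q^5), the product of all factors after the first has coefficients 1,3,6,9,11 for degrees 0…4.
[q^4] = 1·11 − 2·9 + 1·6 = -1.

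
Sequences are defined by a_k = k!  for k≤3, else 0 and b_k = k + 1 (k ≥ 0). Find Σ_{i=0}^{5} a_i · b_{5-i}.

The convolution is the t^5 coefficient of A(t)B(t).
Σ = 1·6 + 1·5 + 2·4 + 6·3 + 0·2 + 0·1 = 37.

37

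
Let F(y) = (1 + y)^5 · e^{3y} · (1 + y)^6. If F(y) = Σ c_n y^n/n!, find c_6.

The EGF product rule gives c_6 = Σ_{k_1+k_2+k_3=6} C(6; k_1,k_2,k_3) · ∏ g_i(k_i), where (1+y)^5 gives the falling factorial (5)_k; e^{3y} gives (3)^k; (1+y)^6 gives the falling factorial (6)_k.
g_1(k) for k = 0…6: 1, 5, 20, 60, 120, 120, 0.
g_2(k) for k = 0…6: 1, 3, 9, 27, 81, 243, 729.
g_3(k) for k = 0…6: 1, 6, 30, 120, 360, 720, 720.
First combine the last two factors: h(k) = Σ_j C(k,j)·g_2(j)·g_3(k−j) for k = 0…6: 1, 9, 75, 579, 4149, 27693, 173007.
c_6 = Σ_k C(6,k)·g_1(k)·h(6−k) = 1·1·173007 + 6·5·27693 + 15·20·4149 + 20·60·579 + 15·120·75 + 6·120·9 = 173007 + 830790 + 1244700 + 694800 + 135000 + 6480 = 3084777.

3084777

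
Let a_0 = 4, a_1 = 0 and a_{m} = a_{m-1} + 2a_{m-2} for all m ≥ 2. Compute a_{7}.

168

The ordinary generating function has denominator 1 - y - 2y^2.
Iterating the recurrence: a_0,…,a_{7} = 4, 0, 8, 8, 24, 40, 88, 168.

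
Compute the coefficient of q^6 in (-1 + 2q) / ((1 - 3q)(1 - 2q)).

Partial fractions give a closed form: a_n = (-1)·3^n.
At n = 6: a_6 = -729.

-729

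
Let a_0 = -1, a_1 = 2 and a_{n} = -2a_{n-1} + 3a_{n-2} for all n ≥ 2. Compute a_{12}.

The ordinary generating function has denominator 1 + 2x - 3x^2.
Iterating the recurrence: a_0,…,a_{12} = -1, 2, -7, 20, -61, 182, -547, 1640, -4921, 14762, -44287, 132860, -398581.

-398581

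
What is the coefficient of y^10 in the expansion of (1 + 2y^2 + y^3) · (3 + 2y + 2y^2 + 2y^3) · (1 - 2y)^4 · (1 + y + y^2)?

16

(1 + 2y^2 + y^3) has coefficients 1,0,2,1 for degrees 0…3.
(3 + 2y + 2y^2 + 2y^3) has coefficients 3,2,2,2,0,0,0,0,0,0,0 for degrees 0…10.
Multiplying by (1 - 2y)^4 gives running coefficients 3,-22,58,-62,16,16,-32,32,0,0,0 for degrees 0…10.
Finally multiplying by (1 + y + y^2), the product of all factors after the first has coefficients 3,-19,39,-26,12,-30,0,16,0,32,0 for degrees 0…10.
[y^10] = 1·0 + 2·0 + 1·16 = 16.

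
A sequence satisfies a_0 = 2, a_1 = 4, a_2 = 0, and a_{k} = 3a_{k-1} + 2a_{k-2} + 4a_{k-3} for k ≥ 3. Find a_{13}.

9949664

The ordinary generating function has denominator 1 - 3y - 2y^2 - 4y^3.
Iterating the recurrence: a_0,…,a_{13} = 2, 4, 0, 16, 64, 224, 864, 3296, 12512, 47584, 180960, 688096, 2616544, 9949664.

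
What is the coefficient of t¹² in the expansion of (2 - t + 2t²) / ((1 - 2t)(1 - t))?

The denominator gives the recurrence a_n = 3a_(n−1) − 2a_(n−2) for n ≥ 3; the numerator fixes a_0 = 2, a_1 = 5, a_2 = 13.
Iterating: 2, 5, 13, 29, 61, 125, 253, 509, 1021, 2045, 4093, 8189, 16381, so a_12 = 16381.

16381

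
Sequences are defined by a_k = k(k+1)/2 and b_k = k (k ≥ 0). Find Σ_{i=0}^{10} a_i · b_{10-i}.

495

The convolution is the t^10 coefficient of A(t)B(t).
Σ = 0·10 + 1·9 + 3·8 + 6·7 + 10·6 + 15·5 + 21·4 + 28·3 + 36·2 + 45·1 + 55·0 = 495.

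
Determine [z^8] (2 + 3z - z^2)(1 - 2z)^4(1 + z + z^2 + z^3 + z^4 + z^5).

-8

(2 + 3z - z^2) has coefficients 2,3,-1 for degrees 0…2.
(1 - 2z)^4 has coefficients 1,-8,24,-32,16,0,0,0,0 for degrees 0…8.
Finally multiplying by (1 + z + z^2 + z^3 + z^4 + z^5), the product of all factors after the first has coefficients 1,-7,17,-15,1,1,0,8,-16 for degrees 0…8.
[z^8] = 2·(-16) + 3·8 − 1·0 = -8.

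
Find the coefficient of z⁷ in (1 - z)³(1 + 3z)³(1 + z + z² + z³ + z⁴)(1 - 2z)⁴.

1246

(1 - z)³ has coefficients 1,-3,3,-1 for degrees 0…3.
(1 + 3z)³ has coefficients 1,9,27,27,0,0,0,0 for degrees 0…7.
Multiplying by (1 + z + z² + z³ + z⁴) gives running coefficients 1,10,37,64,64,63,54,27 for degrees 0…7.
Finally multiplying by (1 - 2z)⁴, the product of all factors after the first has coefficients 1,2,-19,-24,136,63,-370,83 for degrees 0…7.
[z⁷] = 1·83 − 3·(-370) + 3·63 − 1·136 = 1246.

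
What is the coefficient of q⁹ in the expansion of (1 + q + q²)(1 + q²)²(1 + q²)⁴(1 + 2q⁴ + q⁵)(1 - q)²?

-61

(1 + q + q²) has coefficients 1,1,1 for degrees 0…2.
(1 + q²)² has coefficients 1,0,2,0,1,0,0,0,0,0 for degrees 0…9.
Multiplying by (1 + q²)⁴ gives running coefficients 1,0,6,0,15,0,20,0,15,0 for degrees 0…9.
Multiplying by (1 + 2q⁴ + q⁵) gives running coefficients 1,0,6,0,17,1,32,6,45,15 for degrees 0…9.
Finally multiplying by (1 - q)², the product of all factors after the first has coefficients 1,-2,7,-12,23,-33,47,-57,65,-69 for degrees 0…9.
[q⁹] = 1·(-69) + 1·65 + 1·(-57) = -61.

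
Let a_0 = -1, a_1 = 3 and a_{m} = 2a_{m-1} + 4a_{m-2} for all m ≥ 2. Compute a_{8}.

The ordinary generating function has denominator 1 - 2q - 4q^2.
Iterating the recurrence: a_0,…,a_{8} = -1, 3, 2, 16, 40, 144, 448, 1472, 4736.

4736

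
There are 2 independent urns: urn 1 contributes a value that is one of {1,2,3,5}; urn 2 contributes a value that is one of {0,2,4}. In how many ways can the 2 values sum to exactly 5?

3

The generating function for the choices is (q + q^2 + q^3 + q^5)·(1 + q^2 + q^4); the count is [q^5].
(q + q^2 + q^3 + q^5) has coefficients 0,1,1,1,0,1 for degrees 0…5.
(1 + q^2 + q^4) has coefficients 1,0,1,0,1,0 for degrees 0…5.
[q^5] = 1·1 + 1·0 + 1·1 + 1·1 = 3.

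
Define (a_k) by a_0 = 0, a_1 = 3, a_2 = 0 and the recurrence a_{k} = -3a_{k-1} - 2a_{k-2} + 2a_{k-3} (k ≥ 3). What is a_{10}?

-744

The ordinary generating function has denominator 1 + 3z + 2z^2 - 2z^3.
Iterating the recurrence: a_0,…,a_{10} = 0, 3, 0, -6, 24, -60, 120, -192, 216, -24, -744.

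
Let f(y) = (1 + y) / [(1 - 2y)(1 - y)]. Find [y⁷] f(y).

382

Partial fractions give a closed form: a_n = (3)·2^n + (-2)·1^n.
At n = 7: a_7 = 382.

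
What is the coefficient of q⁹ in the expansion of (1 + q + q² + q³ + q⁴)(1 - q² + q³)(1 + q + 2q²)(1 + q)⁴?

(1 + q + q² + q³ + q⁴) has coefficients 1,1,1,1,1 for degrees 0…4.
(1 - q² + q³) has coefficients 1,0,-1,1,0,0,0,0,0,0 for degrees 0…9.
Multiplying by (1 + q + 2q²) gives running coefficients 1,1,1,0,-1,2,0,0,0,0 for degrees 0…9.
Finally multiplying by (1 + q)⁴, the product of all factors after the first has coefficients 1,5,11,14,10,3,3,8,7,2 for degrees 0…9.
[q⁹] = 1·2 + 1·7 + 1·8 + 1·3 + 1·3 = 23.

23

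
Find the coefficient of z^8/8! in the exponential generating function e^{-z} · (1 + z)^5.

-1159

The EGF product rule gives c_8 = Σ_{k_1+k_2=8} C(8; k_1,k_2) · ∏ g_i(k_i), where e^{-z} gives (-1)^k; (1+z)^5 gives the falling factorial (5)_k.
g_1(k) for k = 0…8: 1, -1, 1, -1, 1, -1, 1, -1, 1.
g_2(k) for k = 0…8: 1, 5, 20, 60, 120, 120, 0, 0, 0.
c_8 = Σ_k C(8,k)·g_1(k)·g_2(8−k) = 56·(-1)·120 + 70·1·120 + 56·(-1)·60 + 28·1·20 + 8·(-1)·5 + 1·1·1 = −6720 + 8400 − 3360 + 560 − 40 + 1 = -1159.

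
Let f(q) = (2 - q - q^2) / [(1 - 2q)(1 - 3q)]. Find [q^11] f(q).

821566

The denominator gives the recurrence a_n = 5a_(n−1) − 6a_(n−2) for n ≥ 3; the numerator fixes a_0 = 2, a_1 = 9, a_2 = 32.
Iterating: 2, 9, 32, 106, 338, 1054, 3242, 9886, 29978, 90574, 273002, 821566, so a_11 = 821566.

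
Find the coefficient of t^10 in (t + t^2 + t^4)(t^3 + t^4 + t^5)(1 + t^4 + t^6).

(t + t^2 + t^4) has coefficients 0,1,1,0,1 for degrees 0…4.
(t^3 + t^4 + t^5) has coefficients 0,0,0,1,1,1,0,0,0,0,0 for degrees 0…10.
Finally multiplying by (1 + t^4 + t^6), the product of all factors after the first has coefficients 0,0,0,1,1,1,0,1,1,2,1 for degrees 0…10.
[t^10] = 1·2 + 1·1 + 1·0 = 3.

3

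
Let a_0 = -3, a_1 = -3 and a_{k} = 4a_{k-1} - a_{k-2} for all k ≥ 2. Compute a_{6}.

The ordinary generating function has denominator 1 - 4z + z^2.
Iterating the recurrence: a_0,…,a_{6} = -3, -3, -9, -33, -123, -459, -1713.

-1713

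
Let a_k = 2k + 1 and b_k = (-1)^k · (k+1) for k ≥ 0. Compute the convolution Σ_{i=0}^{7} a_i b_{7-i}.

The convolution is the x^7 coefficient of A(x)B(x).
Σ = 1·(-8) + 3·7 + 5·(-6) + 7·5 + 9·(-4) + 11·3 + 13·(-2) + 15·1 = 4.

4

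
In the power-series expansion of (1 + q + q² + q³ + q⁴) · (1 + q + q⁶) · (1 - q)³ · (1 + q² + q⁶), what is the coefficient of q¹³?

-3

(1 + q + q² + q³ + q⁴) has coefficients 1,1,1,1,1 for degrees 0…4.
(1 + q + q⁶) has coefficients 1,1,0,0,0,0,1,0,0,0,0,0,0,0 for degrees 0…13.
Multiplying by (1 - q)³ gives running coefficients 1,-2,0,2,-1,0,1,-3,3,-1,0,0,0,0 for degrees 0…13.
Finally multiplying by (1 + q² + q⁶), the product of all factors after the first has coefficients 1,-2,1,0,-1,2,1,-5,4,-2,2,-1,1,-3 for degrees 0…13.
[q¹³] = 1·(-3) + 1·1 + 1·(-1) + 1·2 + 1·(-2) = -3.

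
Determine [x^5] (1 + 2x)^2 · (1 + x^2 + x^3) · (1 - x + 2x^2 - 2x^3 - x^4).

(1 + 2x)^2 has coefficients 1,4,4 for degrees 0…2.
(1 + x^2 + x^3) has coefficients 1,0,1,1,0,0 for degrees 0…5.
Finally multiplying by (1 - x + 2x^2 - 2x^3 - x^4), the product of all factors after the first has coefficients 1,-1,3,-2,0,0 for degrees 0…5.
[x^5] = 1·0 + 4·0 + 4·(-2) = -8.

-8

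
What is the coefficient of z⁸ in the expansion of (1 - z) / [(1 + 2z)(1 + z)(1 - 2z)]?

426

The denominator gives the recurrence a_n = −a_(n−1) + 4a_(n−2) + 4a_(n−3) for n ≥ 3; the numerator fixes a_0 = 1, a_1 = -2, a_2 = 6.
Iterating: 1, -2, 6, -10, 26, -42, 106, -170, 426, so a_8 = 426.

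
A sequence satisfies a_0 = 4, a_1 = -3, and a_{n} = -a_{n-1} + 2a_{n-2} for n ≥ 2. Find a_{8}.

599

The ordinary generating function has denominator 1 + z - 2z^2.
Iterating the recurrence: a_0,…,a_{8} = 4, -3, 11, -17, 39, -73, 151, -297, 599.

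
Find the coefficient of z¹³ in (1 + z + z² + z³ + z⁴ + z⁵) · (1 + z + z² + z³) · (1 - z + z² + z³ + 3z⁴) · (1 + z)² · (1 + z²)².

178

(1 + z + z² + z³ + z⁴ + z⁵) has coefficients 1,1,1,1,1,1 for degrees 0…5.
(1 + z + z² + z³) has coefficients 1,1,1,1,0,0,0,0,0,0,0,0,0,0 for degrees 0…13.
Multiplying by (1 - z + z² + z³ + 3z⁴) gives running coefficients 1,0,1,2,4,5,4,3,0,0,0,0,0,0 for degrees 0…13.
Multiplying by (1 + z)² gives running coefficients 1,2,2,4,9,15,18,16,10,3,0,0,0,0 for degrees 0…13.
Finally multiplying by (1 + z²)², the product of all factors after the first has coefficients 1,2,4,8,14,25,38,50,55,50,38,22,10,3 for degrees 0…13.
[z¹³] = 1·3 + 1·10 + 1·22 + 1·38 + 1·50 + 1·55 = 178.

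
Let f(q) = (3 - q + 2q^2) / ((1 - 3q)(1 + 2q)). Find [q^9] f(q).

33298

The denominator gives the recurrence a_n = a_(n−1) + 6a_(n−2) for n ≥ 3; the numerator fixes a_0 = 3, a_1 = 2, a_2 = 22.
Iterating: 3, 2, 22, 34, 166, 370, 1366, 3586, 11782, 33298, so a_9 = 33298.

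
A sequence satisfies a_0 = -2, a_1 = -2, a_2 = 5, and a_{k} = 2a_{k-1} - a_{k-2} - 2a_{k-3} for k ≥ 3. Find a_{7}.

-80

The ordinary generating function has denominator 1 - 2q + q^2 + 2q^3.
Iterating the recurrence: a_0,…,a_{7} = -2, -2, 5, 16, 31, 36, 9, -80.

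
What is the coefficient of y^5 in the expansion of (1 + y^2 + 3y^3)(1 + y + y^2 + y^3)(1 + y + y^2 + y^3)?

15

(1 + y^2 + 3y^3) has coefficients 1,0,1,3 for degrees 0…3.
(1 + y + y^2 + y^3) has coefficients 1,1,1,1,0,0 for degrees 0…5.
Finally multiplying by (1 + y + y^2 + y^3), the product of all factors after the first has coefficients 1,2,3,4,3,2 for degrees 0…5.
[y^5] = 1·2 + 1·4 + 3·3 = 15.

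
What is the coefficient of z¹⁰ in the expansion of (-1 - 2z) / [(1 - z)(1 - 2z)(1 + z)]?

-2729

Partial fractions give a closed form: a_n = (3/2)·1^n + (-8/3)·2^n + (1/6)·(-1)^n.
At n = 10: a_10 = -2729.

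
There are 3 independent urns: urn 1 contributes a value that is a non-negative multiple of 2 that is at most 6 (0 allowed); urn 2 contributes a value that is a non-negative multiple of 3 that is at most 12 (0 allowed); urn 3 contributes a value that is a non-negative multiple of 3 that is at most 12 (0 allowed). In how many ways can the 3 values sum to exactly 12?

8

The generating function for the choices is (1 + t^2 + t^4 + t^6)·(1 + t^3 + t^6 + t^9 + t^12)·(1 + t^3 + t^6 + t^9 + t^12); the count is [t^12].
(1 + t^2 + t^4 + t^6) has coefficients 1,0,1,0,1,0,1 for degrees 0…6.
(1 + t^3 + t^6 + t^9 + t^12) has coefficients 1,0,0,1,0,0,1,0,0,1,0,0,1 for degrees 0…12.
Finally multiplying by (1 + t^3 + t^6 + t^9 + t^12), the product of all factors after the first has coefficients 1,0,0,2,0,0,3,0,0,4,0,0,5 for degrees 0…12.
[t^12] = 1·5 + 1·0 + 1·0 + 1·3 = 8.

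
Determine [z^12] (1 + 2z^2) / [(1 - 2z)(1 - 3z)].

1936329

The denominator gives the recurrence a_n = 5a_(n−1) − 6a_(n−2) for n ≥ 3; the numerator fixes a_0 = 1, a_1 = 5, a_2 = 21.
Iterating: 1, 5, 21, 75, 249, 795, 2481, 7635, 23289, 70635, 213441, 643395, 1936329, so a_12 = 1936329.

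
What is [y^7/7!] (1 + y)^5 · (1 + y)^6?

The EGF product rule gives c_7 = Σ_{k_1+k_2=7} C(7; k_1,k_2) · ∏ g_i(k_i), where (1+y)^5 gives the falling factorial (5)_k; (1+y)^6 gives the falling factorial (6)_k.
g_1(k) for k = 0…7: 1, 5, 20, 60, 120, 120, 0, 0.
g_2(k) for k = 0…7: 1, 6, 30, 120, 360, 720, 720, 0.
c_7 = Σ_k C(7,k)·g_1(k)·g_2(7−k) = 7·5·720 + 21·20·720 + 35·60·360 + 35·120·120 + 21·120·30 = 25200 + 302400 + 756000 + 504000 + 75600 = 1663200.

1663200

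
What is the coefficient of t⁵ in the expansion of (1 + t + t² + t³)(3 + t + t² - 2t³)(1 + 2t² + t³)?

10

(1 + t + t² + t³) has coefficients 1,1,1,1 for degrees 0…3.
(3 + t + t² - 2t³) has coefficients 3,1,1,-2,0,0 for degrees 0…5.
Finally multiplying by (1 + 2t² + t³), the product of all factors after the first has coefficients 3,1,7,3,3,-3 for degrees 0…5.
[t⁵] = 1·(-3) + 1·3 + 1·3 + 1·7 = 10.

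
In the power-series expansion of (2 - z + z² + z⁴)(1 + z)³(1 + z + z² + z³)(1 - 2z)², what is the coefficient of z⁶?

(2 - z + z² + z⁴) has coefficients 2,-1,1,0,1 for degrees 0…4.
(1 + z)³ has coefficients 1,3,3,1,0,0,0 for degrees 0…6.
Multiplying by (1 + z + z² + z³) gives running coefficients 1,4,7,8,7,4,1 for degrees 0…6.
Finally multiplying by (1 - 2z)², the product of all factors after the first has coefficients 1,0,-5,-4,3,8,13 for degrees 0…6.
[z⁶] = 2·13 − 1·8 + 1·3 + 1·(-5) = 16.

16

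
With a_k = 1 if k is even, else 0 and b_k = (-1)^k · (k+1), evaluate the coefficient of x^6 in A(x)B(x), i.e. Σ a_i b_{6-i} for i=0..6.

Write out a_i and b_{6-i} for i = 0,…,6 and sum the products.
Σ = 1·7 + 0·(-6) + 1·5 + 0·(-4) + 1·3 + 0·(-2) + 1·1 = 16.

16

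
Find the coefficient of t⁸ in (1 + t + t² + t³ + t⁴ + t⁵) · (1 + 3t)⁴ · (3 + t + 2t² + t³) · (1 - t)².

-220

(1 + t + t² + t³ + t⁴ + t⁵) has coefficients 1,1,1,1,1,1 for degrees 0…5.
(1 + 3t)⁴ has coefficients 1,12,54,108,81,0,0,0,0 for degrees 0…8.
Multiplying by (3 + t + 2t² + t³) gives running coefficients 3,37,176,403,471,351,270,81,0 for degrees 0…8.
Finally multiplying by (1 - t)², the product of all factors after the first has coefficients 3,31,105,88,-159,-188,39,-108,108 for degrees 0…8.
[t⁸] = 1·108 + 1·(-108) + 1·39 + 1·(-188) + 1·(-159) + 1·88 = -220.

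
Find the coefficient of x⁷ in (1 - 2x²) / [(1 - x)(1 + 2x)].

-43

The denominator gives the recurrence a_n = −a_(n−1) + 2a_(n−2) for n ≥ 3; the numerator fixes a_0 = 1, a_1 = -1, a_2 = 1.
Iterating: 1, -1, 1, -3, 5, -11, 21, -43, so a_7 = -43.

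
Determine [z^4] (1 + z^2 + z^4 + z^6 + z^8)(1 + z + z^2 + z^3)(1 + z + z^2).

6

(1 + z^2 + z^4 + z^6 + z^8) has coefficients 1,0,1,0,1 for degrees 0…4.
(1 + z + z^2 + z^3) has coefficients 1,1,1,1,0 for degrees 0…4.
Finally multiplying by (1 + z + z^2), the product of all factors after the first has coefficients 1,2,3,3,2 for degrees 0…4.
[z^4] = 1·2 + 1·3 + 1·1 = 6.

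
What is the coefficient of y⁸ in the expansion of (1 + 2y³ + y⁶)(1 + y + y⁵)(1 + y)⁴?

18

(1 + 2y³ + y⁶) has coefficients 1,0,0,2,0,0,1 for degrees 0…6.
(1 + y + y⁵) has coefficients 1,1,0,0,0,1,0,0,0 for degrees 0…8.
Finally multiplying by (1 + y)⁴, the product of all factors after the first has coefficients 1,5,10,10,5,2,4,6,4 for degrees 0…8.
[y⁸] = 1·4 + 2·2 + 1·10 = 18.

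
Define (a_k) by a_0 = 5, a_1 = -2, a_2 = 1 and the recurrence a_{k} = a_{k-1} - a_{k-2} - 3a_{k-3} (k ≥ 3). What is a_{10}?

The ordinary generating function has denominator 1 - q + q^2 + 3q^3.
Iterating the recurrence: a_0,…,a_{10} = 5, -2, 1, -12, -7, 2, 45, 64, 13, -186, -391.

-391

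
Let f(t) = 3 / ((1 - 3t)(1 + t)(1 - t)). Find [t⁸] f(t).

The denominator gives the recurrence a_n = 3a_(n−1) + a_(n−2) − 3a_(n−3) for n ≥ 3; the numerator fixes a_0 = 3, a_1 = 9, a_2 = 30.
Iterating: 3, 9, 30, 90, 273, 819, 2460, 7380, 22143, so a_8 = 22143.

22143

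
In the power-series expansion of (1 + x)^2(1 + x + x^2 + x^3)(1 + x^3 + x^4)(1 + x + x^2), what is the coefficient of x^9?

12

(1 + x)^2 has coefficients 1,2,1 for degrees 0…2.
(1 + x + x^2 + x^3) has coefficients 1,1,1,1,0,0,0,0,0,0 for degrees 0…9.
Multiplying by (1 + x^3 + x^4) gives running coefficients 1,1,1,2,2,2,2,1,0,0 for degrees 0…9.
Finally multiplying by (1 + x + x^2), the product of all factors after the first has coefficients 1,2,3,4,5,6,6,5,3,1 for degrees 0…9.
[x^9] = 1·1 + 2·3 + 1·5 = 12.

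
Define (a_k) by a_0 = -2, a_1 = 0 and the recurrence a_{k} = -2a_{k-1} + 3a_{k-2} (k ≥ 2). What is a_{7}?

1092

The ordinary generating function has denominator 1 + 2q - 3q^2.
Iterating the recurrence: a_0,…,a_{7} = -2, 0, -6, 12, -42, 120, -366, 1092.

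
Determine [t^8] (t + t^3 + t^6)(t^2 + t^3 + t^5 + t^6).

(t + t^3 + t^6) has coefficients 0,1,0,1,0,0,1 for degrees 0…6.
(t^2 + t^3 + t^5 + t^6) has coefficients 0,0,1,1,0,1,1,0,0 for degrees 0…8.
[t^8] = 1·0 + 1·1 + 1·1 = 2.

2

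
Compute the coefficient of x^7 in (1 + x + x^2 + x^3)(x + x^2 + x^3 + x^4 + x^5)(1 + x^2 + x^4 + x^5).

11

(1 + x + x^2 + x^3) has coefficients 1,1,1,1 for degrees 0…3.
(x + x^2 + x^3 + x^4 + x^5) has coefficients 0,1,1,1,1,1,0,0 for degrees 0…7.
Finally multiplying by (1 + x^2 + x^4 + x^5), the product of all factors after the first has coefficients 0,1,1,2,2,3,3,3 for degrees 0…7.
[x^7] = 1·3 + 1·3 + 1·3 + 1·2 = 11.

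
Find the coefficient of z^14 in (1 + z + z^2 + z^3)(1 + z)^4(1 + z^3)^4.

(1 + z + z^2 + z^3) has coefficients 1,1,1,1 for degrees 0…3.
(1 + z)^4 has coefficients 1,4,6,4,1,0,0,0,0,0,0,0,0,0,0 for degrees 0…14.
Finally multiplying by (1 + z^3)^4, the product of all factors after the first has coefficients 1,4,6,8,17,24,22,28,36,28,22,24,17,8,6 for degrees 0…14.
[z^14] = 1·6 + 1·8 + 1·17 + 1·24 = 55.

55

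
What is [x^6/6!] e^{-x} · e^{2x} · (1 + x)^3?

The EGF product rule gives c_6 = Σ_{k_1+k_2+k_3=6} C(6; k_1,k_2,k_3) · ∏ g_i(k_i), where e^{-x} gives (-1)^k; e^{2x} gives (2)^k; (1+x)^3 gives the falling factorial (3)_k.
g_1(k) for k = 0…6: 1, -1, 1, -1, 1, -1, 1.
g_2(k) for k = 0…6: 1, 2, 4, 8, 16, 32, 64.
g_3(k) for k = 0…6: 1, 3, 6, 6, 0, 0, 0.
First combine the last two factors: h(k) = Σ_j C(k,j)·g_2(j)·g_3(k−j) for k = 0…6: 1, 5, 22, 86, 304, 992, 3040.
c_6 = Σ_k C(6,k)·g_1(k)·h(6−k) = 1·1·3040 + 6·(-1)·992 + 15·1·304 + 20·(-1)·86 + 15·1·22 + 6·(-1)·5 + 1·1·1 = 3040 − 5952 + 4560 − 1720 + 330 − 30 + 1 = 229.

229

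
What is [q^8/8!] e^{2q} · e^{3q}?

The EGF product rule gives c_8 = Σ_{k_1+k_2=8} C(8; k_1,k_2) · ∏ g_i(k_i), where e^{2q} gives (2)^k; e^{3q} gives (3)^k.
g_1(k) for k = 0…8: 1, 2, 4, 8, 16, 32, 64, 128, 256.
g_2(k) for k = 0…8: 1, 3, 9, 27, 81, 243, 729, 2187, 6561.
c_8 = Σ_k C(8,k)·g_1(k)·g_2(8−k) = 1·1·6561 + 8·2·2187 + 28·4·729 + 56·8·243 + 70·16·81 + 56·32·27 + 28·64·9 + 8·128·3 + 1·256·1 = 6561 + 34992 + 81648 + 108864 + 90720 + 48384 + 16128 + 3072 + 256 = 390625.

390625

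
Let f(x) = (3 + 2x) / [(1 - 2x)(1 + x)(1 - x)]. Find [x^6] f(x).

Partial fractions give a closed form: a_n = (16/3)·2^n + (1/6)·(-1)^n + (-5/2)·1^n.
At n = 6: a_6 = 339.

339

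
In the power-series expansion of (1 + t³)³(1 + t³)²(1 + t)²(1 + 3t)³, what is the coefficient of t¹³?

(1 + t³)³ has coefficients 1,0,0,3,0,0,3,0,0,1 for degrees 0…9.
(1 + t³)² has coefficients 1,0,0,2,0,0,1,0,0,0,0,0,0,0 for degrees 0…13.
Multiplying by (1 + t)² gives running coefficients 1,2,1,2,4,2,1,2,1,0,0,0,0,0 for degrees 0…13.
Finally multiplying by (1 + 3t)³, the product of all factors after the first has coefficients 1,11,46,92,103,119,181,173,100,90,81,27,0,0 for degrees 0…13.
[t¹³] = 1·0 + 3·81 + 3·173 + 1·103 = 865.

865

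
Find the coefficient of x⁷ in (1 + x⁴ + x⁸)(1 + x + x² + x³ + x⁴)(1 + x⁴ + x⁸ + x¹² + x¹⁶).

2

(1 + x⁴ + x⁸) has coefficients 1,0,0,0,1,0,0,0 for degrees 0…7.
(1 + x + x² + x³ + x⁴) has coefficients 1,1,1,1,1,0,0,0 for degrees 0…7.
Finally multiplying by (1 + x⁴ + x⁸ + x¹² + x¹⁶), the product of all factors after the first has coefficients 1,1,1,1,2,1,1,1 for degrees 0…7.
[x⁷] = 1·1 + 1·1 = 2.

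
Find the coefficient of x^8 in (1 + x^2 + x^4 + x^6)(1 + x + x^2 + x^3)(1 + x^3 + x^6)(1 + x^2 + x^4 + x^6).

15

(1 + x^2 + x^4 + x^6) has coefficients 1,0,1,0,1,0,1 for degrees 0…6.
(1 + x + x^2 + x^3) has coefficients 1,1,1,1,0,0,0,0,0 for degrees 0…8.
Multiplying by (1 + x^3 + x^6) gives running coefficients 1,1,1,2,1,1,2,1,1 for degrees 0…8.
Finally multiplying by (1 + x^2 + x^4 + x^6), the product of all factors after the first has coefficients 1,1,2,3,3,4,5,5,5 for degrees 0…8.
[x^8] = 1·5 + 1·5 + 1·3 + 1·2 = 15.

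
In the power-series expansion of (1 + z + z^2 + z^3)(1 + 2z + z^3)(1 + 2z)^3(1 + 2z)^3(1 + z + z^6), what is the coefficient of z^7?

4488

(1 + z + z^2 + z^3) has coefficients 1,1,1,1 for degrees 0…3.
(1 + 2z + z^3) has coefficients 1,2,0,1,0,0,0,0 for degrees 0…7.
Multiplying by (1 + 2z)^3 gives running coefficients 1,8,24,33,22,12,8,0 for degrees 0…7.
Multiplying by (1 + 2z)^3 gives running coefficients 1,14,84,281,572,732,608,368 for degrees 0…7.
Finally multiplying by (1 + z + z^6), the product of all factors after the first has coefficients 1,15,98,365,853,1304,1341,990 for degrees 0…7.
[z^7] = 1·990 + 1·1341 + 1·1304 + 1·853 = 4488.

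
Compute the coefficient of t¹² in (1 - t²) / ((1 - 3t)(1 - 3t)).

6259194

The denominator gives the recurrence a_n = 6a_(n−1) − 9a_(n−2) for n ≥ 3; the numerator fixes a_0 = 1, a_1 = 6, a_2 = 26.
Iterating: 1, 6, 26, 102, 378, 1350, 4698, 16038, 53946, 179334, 590490, 1928934, 6259194, so a_12 = 6259194.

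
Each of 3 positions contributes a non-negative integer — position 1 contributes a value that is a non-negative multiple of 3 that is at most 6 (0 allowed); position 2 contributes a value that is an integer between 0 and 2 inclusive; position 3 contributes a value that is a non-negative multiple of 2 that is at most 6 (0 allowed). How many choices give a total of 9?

3

The generating function for the choices is (1 + t^3 + t^6)·(1 + t + t^2)·(1 + t^2 + t^4 + t^6); the count is [t^9].
(1 + t^3 + t^6) has coefficients 1,0,0,1,0,0,1 for degrees 0…6.
(1 + t + t^2) has coefficients 1,1,1,0,0,0,0,0,0,0 for degrees 0…9.
Finally multiplying by (1 + t^2 + t^4 + t^6), the product of all factors after the first has coefficients 1,1,2,1,2,1,2,1,1,0 for degrees 0…9.
[t^9] = 1·0 + 1·2 + 1·1 = 3.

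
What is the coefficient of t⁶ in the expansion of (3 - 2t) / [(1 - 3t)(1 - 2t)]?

Partial fractions give a closed form: a_n = (7)·3^n + (-4)·2^n.
At n = 6: a_6 = 4847.

4847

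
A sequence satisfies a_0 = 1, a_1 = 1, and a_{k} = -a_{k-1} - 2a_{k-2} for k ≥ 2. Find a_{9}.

The ordinary generating function has denominator 1 + x + 2x^2.
Iterating the recurrence: a_0,…,a_{9} = 1, 1, -3, 1, 5, -7, -3, 17, -11, -23.

-23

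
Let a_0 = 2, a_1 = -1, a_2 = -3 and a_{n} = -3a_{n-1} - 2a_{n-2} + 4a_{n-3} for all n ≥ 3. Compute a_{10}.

The ordinary generating function has denominator 1 + 3z + 2z^2 - 4z^3.
Iterating the recurrence: a_0,…,a_{10} = 2, -1, -3, 19, -55, 115, -159, 27, 697, -2781, 7057.

7057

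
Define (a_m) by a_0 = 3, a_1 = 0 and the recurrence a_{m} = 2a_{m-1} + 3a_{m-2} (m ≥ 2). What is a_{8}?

The ordinary generating function has denominator 1 - 2q - 3q^2.
Iterating the recurrence: a_0,…,a_{8} = 3, 0, 9, 18, 63, 180, 549, 1638, 4923.

4923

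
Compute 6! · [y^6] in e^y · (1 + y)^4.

The EGF product rule gives c_6 = Σ_{k_1+k_2=6} C(6; k_1,k_2) · ∏ g_i(k_i), where e^y gives (1)^k; (1+y)^4 gives the falling factorial (4)_k.
g_1(k) for k = 0…6: 1, 1, 1, 1, 1, 1, 1.
g_2(k) for k = 0…6: 1, 4, 12, 24, 24, 0, 0.
c_6 = Σ_k C(6,k)·g_1(k)·g_2(6−k) = 15·1·24 + 20·1·24 + 15·1·12 + 6·1·4 + 1·1·1 = 360 + 480 + 180 + 24 + 1 = 1045.

1045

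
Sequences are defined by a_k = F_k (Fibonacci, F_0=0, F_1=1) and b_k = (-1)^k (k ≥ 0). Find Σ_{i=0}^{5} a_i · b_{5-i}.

4

The convolution is the t^5 coefficient of A(t)B(t).
Σ = 0·(-1) + 1·1 + 1·(-1) + 2·1 + 3·(-1) + 5·1 = 4.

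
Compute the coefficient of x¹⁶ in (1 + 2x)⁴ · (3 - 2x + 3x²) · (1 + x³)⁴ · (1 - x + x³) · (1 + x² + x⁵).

1533

(1 + 2x)⁴ has coefficients 1,8,24,32,16 for degrees 0…4.
(3 - 2x + 3x²) has coefficients 3,-2,3,0,0,0,0,0,0,0,0,0,0,0,0,0,0 for degrees 0…16.
Multiplying by (1 + x³)⁴ gives running coefficients 3,-2,3,12,-8,12,18,-12,18,12,-8,12,3,-2,3,0,0 for degrees 0…16.
Multiplying by (1 - x + x³) gives running coefficients 3,-5,5,12,-22,23,18,-38,42,12,-32,38,3,-13,17,0,-2 for degrees 0…16.
Finally multiplying by (1 + x² + x⁵), the product of all factors after the first has coefficients 3,-5,8,7,-17,38,-9,-10,72,-48,33,68,-67,67,32,-45,53 for degrees 0…16.
[x¹⁶] = 1·53 + 8·(-45) + 24·32 + 32·67 + 16·(-67) = 1533.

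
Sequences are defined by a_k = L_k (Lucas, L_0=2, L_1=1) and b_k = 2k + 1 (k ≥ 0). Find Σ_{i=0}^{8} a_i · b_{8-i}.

496

The convolution is the t^8 coefficient of A(t)B(t).
Σ = 2·17 + 1·15 + 3·13 + 4·11 + 7·9 + 11·7 + 18·5 + 29·3 + 47·1 = 496.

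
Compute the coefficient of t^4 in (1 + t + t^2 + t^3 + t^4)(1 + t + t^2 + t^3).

4

(1 + t + t^2 + t^3 + t^4) has coefficients 1,1,1,1,1 for degrees 0…4.
(1 + t + t^2 + t^3) has coefficients 1,1,1,1,0 for degrees 0…4.
[t^4] = 1·0 + 1·1 + 1·1 + 1·1 + 1·1 = 4.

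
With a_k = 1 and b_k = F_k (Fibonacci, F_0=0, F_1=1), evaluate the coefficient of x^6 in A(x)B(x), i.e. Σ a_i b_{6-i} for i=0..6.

20

The convolution is the t^6 coefficient of A(t)B(t).
Σ = 1·8 + 1·5 + 1·3 + 1·2 + 1·1 + 1·1 + 1·0 = 20.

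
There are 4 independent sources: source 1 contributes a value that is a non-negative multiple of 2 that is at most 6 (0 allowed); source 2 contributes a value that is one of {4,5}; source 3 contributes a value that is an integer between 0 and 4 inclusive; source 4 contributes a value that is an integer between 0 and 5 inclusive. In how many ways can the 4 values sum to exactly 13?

The generating function for the choices is (1 + x^2 + x^4 + x^6)·(x^4 + x^5)·(1 + x + x^2 + x^3 + x^4)·(1 + x + x^2 + x^3 + x^4 + x^5); the count is [x^13].
(1 + x^2 + x^4 + x^6) has coefficients 1,0,1,0,1,0,1 for degrees 0…6.
(x^4 + x^5) has coefficients 0,0,0,0,1,1,0,0,0,0,0,0,0,0 for degrees 0…13.
Multiplying by (1 + x + x^2 + x^3 + x^4) gives running coefficients 0,0,0,0,1,2,2,2,2,1,0,0,0,0 for degrees 0…13.
Finally multiplying by (1 + x + x^2 + x^3 + x^4 + x^5), the product of all factors after the first has coefficients 0,0,0,0,1,3,5,7,9,10,9,7,5,3 for degrees 0…13.
[x^13] = 1·3 + 1·7 + 1·10 + 1·7 = 27.

27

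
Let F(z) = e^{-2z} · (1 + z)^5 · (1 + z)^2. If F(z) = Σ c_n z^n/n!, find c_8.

The EGF product rule gives c_8 = Σ_{k_1+k_2+k_3=8} C(8; k_1,k_2,k_3) · ∏ g_i(k_i), where e^{-2z} gives (-2)^k; (1+z)^5 gives the falling factorial (5)_k; (1+z)^2 gives the falling factorial (2)_k.
g_1(k) for k = 0…8: 1, -2, 4, -8, 16, -32, 64, -128, 256.
g_2(k) for k = 0…8: 1, 5, 20, 60, 120, 120, 0, 0, 0.
g_3(k) for k = 0…8: 1, 2, 2, 0, 0, 0, 0, 0, 0.
First combine the last two factors: h(k) = Σ_j C(k,j)·g_2(j)·g_3(k−j) for k = 0…8: 1, 7, 42, 210, 840, 2520, 5040, 5040, 0.
c_8 = Σ_k C(8,k)·g_1(k)·h(8−k) = 8·(-2)·5040 + 28·4·5040 + 56·(-8)·2520 + 70·16·840 + 56·(-32)·210 + 28·64·42 + 8·(-128)·7 + 1·256·1 = −80640 + 564480 − 1128960 + 940800 − 376320 + 75264 − 7168 + 256 = -12288.

-12288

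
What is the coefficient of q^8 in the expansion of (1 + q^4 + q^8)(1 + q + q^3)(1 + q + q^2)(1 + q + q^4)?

6

(1 + q^4 + q^8) has coefficients 1,0,0,0,1,0,0,0,1 for degrees 0…8.
(1 + q + q^3) has coefficients 1,1,0,1,0,0,0,0,0 for degrees 0…8.
Multiplying by (1 + q + q^2) gives running coefficients 1,2,2,2,1,1,0,0,0 for degrees 0…8.
Finally multiplying by (1 + q + q^4), the product of all factors after the first has coefficients 1,3,4,4,4,4,3,2,1 for degrees 0…8.
[q^8] = 1·1 + 1·4 + 1·1 = 6.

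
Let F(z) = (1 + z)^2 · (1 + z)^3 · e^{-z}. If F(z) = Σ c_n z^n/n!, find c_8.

-1159

The EGF product rule gives c_8 = Σ_{k_1+k_2+k_3=8} C(8; k_1,k_2,k_3) · ∏ g_i(k_i), where (1+z)^2 gives the falling factorial (2)_k; (1+z)^3 gives the falling factorial (3)_k; e^{-z} gives (-1)^k.
g_1(k) for k = 0…8: 1, 2, 2, 0, 0, 0, 0, 0, 0.
g_2(k) for k = 0…8: 1, 3, 6, 6, 0, 0, 0, 0, 0.
g_3(k) for k = 0…8: 1, -1, 1, -1, 1, -1, 1, -1, 1.
First combine the last two factors: h(k) = Σ_j C(k,j)·g_2(j)·g_3(k−j) for k = 0…8: 1, 2, 1, -4, 1, 14, -47, 104, -191.
c_8 = Σ_k C(8,k)·g_1(k)·h(8−k) = 1·1·(-191) + 8·2·104 + 28·2·(-47) = −191 + 1664 − 2632 = -1159.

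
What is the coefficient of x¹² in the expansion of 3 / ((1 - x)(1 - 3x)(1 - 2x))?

Partial fractions give a closed form: a_n = (3/2)·1^n + (27/2)·3^n + (-12)·2^n.
At n = 12: a_12 = 7125303.

7125303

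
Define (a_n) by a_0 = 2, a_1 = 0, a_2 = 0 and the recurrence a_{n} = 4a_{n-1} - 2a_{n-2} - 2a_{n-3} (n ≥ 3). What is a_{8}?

-1888

The ordinary generating function has denominator 1 - 4t + 2t^2 + 2t^3.
Iterating the recurrence: a_0,…,a_{8} = 2, 0, 0, -4, -16, -56, -184, -592, -1888.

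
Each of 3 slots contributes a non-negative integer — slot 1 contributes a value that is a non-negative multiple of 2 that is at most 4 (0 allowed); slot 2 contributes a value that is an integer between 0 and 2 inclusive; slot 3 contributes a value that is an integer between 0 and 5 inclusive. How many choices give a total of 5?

The generating function for the choices is (1 + q^2 + q^4)·(1 + q + q^2)·(1 + q + q^2 + q^3 + q^4 + q^5); the count is [q^5].
(1 + q^2 + q^4) has coefficients 1,0,1,0,1 for degrees 0…4.
(1 + q + q^2) has coefficients 1,1,1,0,0,0 for degrees 0…5.
Finally multiplying by (1 + q + q^2 + q^3 + q^4 + q^5), the product of all factors after the first has coefficients 1,2,3,3,3,3 for degrees 0…5.
[q^5] = 1·3 + 1·3 + 1·2 = 8.

8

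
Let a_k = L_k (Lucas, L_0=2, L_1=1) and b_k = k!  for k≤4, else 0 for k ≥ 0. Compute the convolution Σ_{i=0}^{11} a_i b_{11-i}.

The convolution is the x^11 coefficient of A(x)B(x).
Σ = 2·0 + 1·0 + 3·0 + 4·0 + 7·0 + 11·0 + 18·0 + 29·24 + 47·6 + 76·2 + 123·1 + 199·1 = 1452.

1452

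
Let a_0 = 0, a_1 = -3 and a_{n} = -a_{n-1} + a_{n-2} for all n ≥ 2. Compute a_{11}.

The ordinary generating function has denominator 1 + x - x^2.
Iterating the recurrence: a_0,…,a_{11} = 0, -3, 3, -6, 9, -15, 24, -39, 63, -102, 165, -267.

-267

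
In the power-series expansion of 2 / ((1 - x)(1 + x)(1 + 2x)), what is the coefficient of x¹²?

Partial fractions give a closed form: a_n = (1/3)·1^n + (-1)·(-1)^n + (8/3)·(-2)^n.
At n = 12: a_12 = 10922.

10922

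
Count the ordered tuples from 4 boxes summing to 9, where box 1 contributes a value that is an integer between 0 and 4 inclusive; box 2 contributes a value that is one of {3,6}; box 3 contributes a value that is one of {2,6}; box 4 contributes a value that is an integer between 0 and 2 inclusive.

6

The generating function for the choices is (1 + x + x² + x³ + x⁴)·(x³ + x⁶)·(x² + x⁶)·(1 + x + x²); the count is [x⁹].
(1 + x + x² + x³ + x⁴) has coefficients 1,1,1,1,1 for degrees 0…4.
(x³ + x⁶) has coefficients 0,0,0,1,0,0,1,0,0,0 for degrees 0…9.
Multiplying by (x² + x⁶) gives running coefficients 0,0,0,0,0,1,0,0,1,1 for degrees 0…9.
Finally multiplying by (1 + x + x²), the product of all factors after the first has coefficients 0,0,0,0,0,1,1,1,1,2 for degrees 0…9.
[x⁹] = 1·2 + 1·1 + 1·1 + 1·1 + 1·1 = 6.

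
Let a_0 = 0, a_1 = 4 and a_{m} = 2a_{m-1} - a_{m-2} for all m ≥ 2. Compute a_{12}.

The ordinary generating function has denominator 1 - 2q + q^2.
Iterating the recurrence: a_0,…,a_{12} = 0, 4, 8, 12, 16, 20, 24, 28, 32, 36, 40, 44, 48.

48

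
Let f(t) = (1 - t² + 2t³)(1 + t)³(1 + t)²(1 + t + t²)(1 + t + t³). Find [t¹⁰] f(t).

48

(1 - t² + 2t³) has coefficients 1,0,-1,2 for degrees 0…3.
(1 + t)³ has coefficients 1,3,3,1,0,0,0,0,0,0,0 for degrees 0…10.
Multiplying by (1 + t)² gives running coefficients 1,5,10,10,5,1,0,0,0,0,0 for degrees 0…10.
Multiplying by (1 + t + t²) gives running coefficients 1,6,16,25,25,16,6,1,0,0,0 for degrees 0…10.
Finally multiplying by (1 + t + t³), the product of all factors after the first has coefficients 1,7,22,42,56,57,47,32,17,6,1 for degrees 0…10.
[t¹⁰] = 1·1 − 1·17 + 2·32 = 48.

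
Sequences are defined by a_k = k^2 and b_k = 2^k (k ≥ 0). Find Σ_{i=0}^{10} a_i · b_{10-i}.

This is [x^10] in the product of the two ordinary generating functions.
Σ = 0·1024 + 1·512 + 4·256 + 9·128 + 16·64 + 25·32 + 36·16 + 49·8 + 64·4 + 81·2 + 100·1 = 5998.

5998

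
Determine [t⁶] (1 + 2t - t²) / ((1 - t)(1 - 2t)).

The denominator gives the recurrence a_n = 3a_(n−1) − 2a_(n−2) for n ≥ 3; the numerator fixes a_0 = 1, a_1 = 5, a_2 = 12.
Iterating: 1, 5, 12, 26, 54, 110, 222, so a_6 = 222.

222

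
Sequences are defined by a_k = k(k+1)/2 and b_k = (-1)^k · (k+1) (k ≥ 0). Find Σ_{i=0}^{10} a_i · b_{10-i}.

15

Write out a_i and b_{10-i} for i = 0,…,10 and sum the products.
Σ = 0·11 + 1·(-10) + 3·9 + 6·(-8) + 10·7 + 15·(-6) + 21·5 + 28·(-4) + 36·3 + 45·(-2) + 55·1 = 15.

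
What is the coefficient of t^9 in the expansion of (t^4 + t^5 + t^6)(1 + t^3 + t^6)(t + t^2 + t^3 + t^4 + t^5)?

5

(t^4 + t^5 + t^6) has coefficients 0,0,0,0,1,1,1 for degrees 0…6.
(1 + t^3 + t^6) has coefficients 1,0,0,1,0,0,1,0,0,0 for degrees 0…9.
Finally multiplying by (t + t^2 + t^3 + t^4 + t^5), the product of all factors after the first has coefficients 0,1,1,1,2,2,1,2,2,1 for degrees 0…9.
[t^9] = 1·2 + 1·2 + 1·1 = 5.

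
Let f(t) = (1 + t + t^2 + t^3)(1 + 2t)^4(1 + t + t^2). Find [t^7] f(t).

(1 + t + t^2 + t^3) has coefficients 1,1,1,1 for degrees 0…3.
(1 + 2t)^4 has coefficients 1,8,24,32,16,0,0,0 for degrees 0…7.
Finally multiplying by (1 + t + t^2), the product of all factors after the first has coefficients 1,9,33,64,72,48,16,0 for degrees 0…7.
[t^7] = 1·0 + 1·16 + 1·48 + 1·72 = 136.

136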